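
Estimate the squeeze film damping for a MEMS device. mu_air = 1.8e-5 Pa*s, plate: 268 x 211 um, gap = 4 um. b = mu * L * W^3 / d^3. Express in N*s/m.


Step 1: Convert to SI.
L = 268e-6 m, W = 211e-6 m, d = 4e-6 m
Step 2: W^3 = (211e-6)^3 = 9.39e-12 m^3
Step 3: d^3 = (4e-6)^3 = 6.40e-17 m^3
Step 4: b = 1.8e-5 * 268e-6 * 9.39e-12 / 6.40e-17
b = 7.08e-04 N*s/m


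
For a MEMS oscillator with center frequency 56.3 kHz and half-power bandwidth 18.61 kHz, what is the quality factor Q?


Step 1: Q = f0 / bandwidth
Step 2: Q = 56.3 / 18.61
Q = 3.0


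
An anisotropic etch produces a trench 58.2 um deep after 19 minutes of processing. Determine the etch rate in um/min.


Step 1: Etch rate = depth / time
Step 2: rate = 58.2 / 19
rate = 3.063 um/min


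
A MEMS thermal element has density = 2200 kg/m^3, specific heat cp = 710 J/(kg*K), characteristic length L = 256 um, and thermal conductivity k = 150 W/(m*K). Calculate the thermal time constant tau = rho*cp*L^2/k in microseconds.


Step 1: Convert L to m: L = 256e-6 m
Step 2: L^2 = (256e-6)^2 = 6.5536e-08 m^2
Step 3: tau = 2200 * 710 * 6.5536e-08 / 150 = 6.8244821e-04 s
Step 4: Convert to microseconds (multiply by 1e6).
tau = 682.448 us


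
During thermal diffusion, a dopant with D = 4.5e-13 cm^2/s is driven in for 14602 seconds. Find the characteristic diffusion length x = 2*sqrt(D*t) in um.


Step 1: Compute D*t = 4.5e-13 * 14602 = 6.5709e-09 cm^2
Step 2: sqrt(D*t) = 8.10611e-05 cm
Step 3: x = 2 * 8.10611e-05 cm = 1.621222e-04 cm
Step 4: Convert to um (1 cm = 1e4 um): x = 1.621 um


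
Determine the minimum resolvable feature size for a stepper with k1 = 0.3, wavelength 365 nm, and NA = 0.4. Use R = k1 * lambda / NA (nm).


Step 1: Identify values: k1 = 0.3, lambda = 365 nm, NA = 0.4
Step 2: R = k1 * lambda / NA
R = 0.3 * 365 / 0.4
R = 273.8 nm


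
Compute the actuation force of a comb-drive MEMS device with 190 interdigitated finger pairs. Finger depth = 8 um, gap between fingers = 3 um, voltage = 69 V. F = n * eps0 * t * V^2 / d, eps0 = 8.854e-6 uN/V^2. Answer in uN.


Step 1: Parameters: n=190, eps0=8.854e-6 uN/V^2, t=8 um, V=69 V, d=3 um
Step 2: V^2 = 4761
Step 3: F = 190 * 8.854e-6 * 8 * 4761 / 3
F = 21.358 uN


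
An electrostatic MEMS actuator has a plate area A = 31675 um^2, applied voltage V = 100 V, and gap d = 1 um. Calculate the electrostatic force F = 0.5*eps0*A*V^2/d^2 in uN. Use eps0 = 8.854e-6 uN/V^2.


Step 1: Identify parameters.
eps0 = 8.854e-6 uN/V^2, A = 31675 um^2, V = 100 V, d = 1 um
Step 2: Compute V^2 = 100^2 = 10000
Step 3: Compute d^2 = 1^2 = 1
Step 4: F = 0.5 * 8.854e-6 * 31675 * 10000 / 1
F = 1402.252 uN


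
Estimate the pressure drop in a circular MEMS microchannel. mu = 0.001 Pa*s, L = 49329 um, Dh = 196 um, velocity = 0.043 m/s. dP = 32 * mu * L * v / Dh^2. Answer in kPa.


Step 1: Convert to SI: L = 49329e-6 m, Dh = 196e-6 m
Step 2: dP = 32 * 0.001 * 49329e-6 * 0.043 / (196e-6)^2
Step 3: dP = 1766.89 Pa
Step 4: Convert to kPa: dP = 1.77 kPa


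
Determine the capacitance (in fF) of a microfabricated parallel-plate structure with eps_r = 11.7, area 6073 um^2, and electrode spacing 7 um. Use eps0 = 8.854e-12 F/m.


Step 1: Convert area to m^2: A = 6073e-12 m^2
Step 2: Convert gap to m: d = 7e-6 m
Step 3: C = eps0 * eps_r * A / d
C = 8.854e-12 * 11.7 * 6073e-12 / 7e-6
Step 4: Convert to fF (multiply by 1e15).
C = 89.87 fF


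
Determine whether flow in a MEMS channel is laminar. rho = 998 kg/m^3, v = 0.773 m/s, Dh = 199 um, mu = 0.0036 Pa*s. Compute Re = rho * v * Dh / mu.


Step 1: Convert Dh to meters: Dh = 199e-6 m
Step 2: Re = rho * v * Dh / mu
Re = 998 * 0.773 * 199e-6 / 0.0036
Re = 42.644
Since Re = 42.644 is below ~2300, the flow is laminar.


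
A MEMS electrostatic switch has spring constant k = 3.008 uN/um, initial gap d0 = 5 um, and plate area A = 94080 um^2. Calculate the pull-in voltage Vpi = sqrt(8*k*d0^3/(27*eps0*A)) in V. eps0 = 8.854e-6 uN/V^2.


Step 1: Compute numerator: 8 * k * d0^3 = 8 * 3.008 * 5^3 = 3008.0
Step 2: Compute denominator: 27 * eps0 * A = 27 * 8.854e-6 * 94080 = 22.490577
Step 3: Vpi = sqrt(3008.0 / 22.490577)
Vpi = 11.56 V


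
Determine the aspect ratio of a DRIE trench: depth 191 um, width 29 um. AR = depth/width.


Step 1: AR = depth / width
Step 2: AR = 191 / 29
AR = 6.6


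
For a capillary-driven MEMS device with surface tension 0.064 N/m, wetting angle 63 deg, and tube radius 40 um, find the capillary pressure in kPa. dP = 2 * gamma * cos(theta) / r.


Step 1: cos(63 deg) = 0.454
Step 2: Convert r to m: r = 40e-6 m
Step 3: dP = 2 * 0.064 * 0.454 / 40e-6 = 1452.8 Pa
Step 4: Convert Pa to kPa (divide by 1000).
dP = 1.45 kPa


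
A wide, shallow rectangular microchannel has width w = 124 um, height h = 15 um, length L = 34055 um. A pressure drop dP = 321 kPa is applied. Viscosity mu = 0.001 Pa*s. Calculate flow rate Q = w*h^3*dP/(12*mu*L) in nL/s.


Step 1: Convert all dimensions to SI (meters).
w = 124e-6 m, h = 15e-6 m, L = 34055e-6 m, dP = 321e3 Pa
Step 2: Q = w * h^3 * dP / (12 * mu * L)
Q = 124e-6 * (15e-6)^3 * 321e3 / (12 * 0.001 * 34055e-6) = 3.2872926e-10 m^3/s
Step 3: Convert Q from m^3/s to nL/s (1 m^3 = 1e12 nL, so multiply by 1e12).
Q = 328.729 nL/s


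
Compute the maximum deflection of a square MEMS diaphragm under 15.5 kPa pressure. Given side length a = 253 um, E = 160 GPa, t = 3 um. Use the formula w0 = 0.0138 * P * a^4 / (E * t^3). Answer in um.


Step 1: Convert pressure to compatible units (E is in GPa, so P in GPa).
P = 15.5 kPa = 15.5e-6 GPa
Step 2: Compute numerator: 0.0138 * P * a^4.
a^4 = 253^4 = 4097152081
numerator = 0.0138 * 15.5e-6 * 4097152081 = 8.76381e+02
Step 3: Compute denominator: E * t^3 = 160 * 3^3 = 4320
Step 4: w0 = numerator / denominator = 8.76381e+02 / 4320 = 0.2029 um


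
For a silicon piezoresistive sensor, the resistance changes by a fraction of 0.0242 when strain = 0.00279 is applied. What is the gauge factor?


Step 1: Identify values.
dR/R = 0.0242, strain = 0.00279
Step 2: GF = (dR/R) / strain = 0.0242 / 0.00279
GF = 8.7


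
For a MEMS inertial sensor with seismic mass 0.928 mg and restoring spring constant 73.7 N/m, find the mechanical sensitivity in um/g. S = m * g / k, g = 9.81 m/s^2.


Step 1: Convert mass: m = 0.928 mg = 9.28e-07 kg
Step 2: S = m * g / k = 9.28e-07 * 9.81 / 73.7
Step 3: S = 1.24e-07 m/g
Step 4: Convert to um/g: S = 0.124 um/g


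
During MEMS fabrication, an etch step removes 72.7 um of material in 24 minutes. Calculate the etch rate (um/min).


Step 1: Etch rate = depth / time
Step 2: rate = 72.7 / 24
rate = 3.029 um/min


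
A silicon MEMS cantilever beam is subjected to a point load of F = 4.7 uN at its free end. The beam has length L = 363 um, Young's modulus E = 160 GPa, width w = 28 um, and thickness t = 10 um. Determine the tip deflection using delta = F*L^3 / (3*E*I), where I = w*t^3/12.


Step 1: Calculate the second moment of area.
I = w * t^3 / 12 = 28 * 10^3 / 12 = 2333.3333 um^4
Step 2: Convert E to consistent units (1 GPa = 1000 uN/um^2).
E = 160 GPa = 160000 uN/um^2
Step 3: Calculate tip deflection.
delta = F * L^3 / (3 * E * I)
delta = 4.7 * 363^3 / (3 * 160000 * 2333.3333)
delta = 0.2007 um


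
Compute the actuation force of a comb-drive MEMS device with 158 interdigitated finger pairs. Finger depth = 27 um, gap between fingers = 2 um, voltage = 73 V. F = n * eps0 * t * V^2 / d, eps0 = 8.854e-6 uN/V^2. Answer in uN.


Step 1: Parameters: n=158, eps0=8.854e-6 uN/V^2, t=27 um, V=73 V, d=2 um
Step 2: V^2 = 5329
Step 3: F = 158 * 8.854e-6 * 27 * 5329 / 2
F = 100.641 uN


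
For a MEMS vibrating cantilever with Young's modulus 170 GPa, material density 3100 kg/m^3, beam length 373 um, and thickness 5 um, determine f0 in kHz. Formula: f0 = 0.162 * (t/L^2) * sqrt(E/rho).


Step 1: Convert units to SI.
t_SI = 5e-6 m, L_SI = 373e-6 m
Step 2: Calculate sqrt(E/rho).
sqrt(170e9 / 3100) = 7405.32 m/s
Step 3: Compute f0.
f0 = 0.162 * 5e-6 / (373e-6)^2 * 7405.32 = 43113.3 Hz = 43.11 kHz


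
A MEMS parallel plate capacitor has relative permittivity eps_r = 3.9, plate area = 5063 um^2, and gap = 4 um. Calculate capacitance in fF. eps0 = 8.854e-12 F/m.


Step 1: Convert area to m^2: A = 5063e-12 m^2
Step 2: Convert gap to m: d = 4e-6 m
Step 3: C = eps0 * eps_r * A / d
C = 8.854e-12 * 3.9 * 5063e-12 / 4e-6
Step 4: Convert to fF (multiply by 1e15).
C = 43.71 fF


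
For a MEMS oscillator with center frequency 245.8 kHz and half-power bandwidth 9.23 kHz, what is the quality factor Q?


Step 1: Q = f0 / bandwidth
Step 2: Q = 245.8 / 9.23
Q = 26.6


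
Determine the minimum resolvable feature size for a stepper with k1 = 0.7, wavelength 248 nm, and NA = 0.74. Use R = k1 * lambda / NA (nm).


Step 1: Identify values: k1 = 0.7, lambda = 248 nm, NA = 0.74
Step 2: R = k1 * lambda / NA
R = 0.7 * 248 / 0.74
R = 234.6 nm


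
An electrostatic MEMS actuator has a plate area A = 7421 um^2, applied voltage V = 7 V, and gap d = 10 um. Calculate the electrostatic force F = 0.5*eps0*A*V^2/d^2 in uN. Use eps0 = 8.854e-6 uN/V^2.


Step 1: Identify parameters.
eps0 = 8.854e-6 uN/V^2, A = 7421 um^2, V = 7 V, d = 10 um
Step 2: Compute V^2 = 7^2 = 49
Step 3: Compute d^2 = 10^2 = 100
Step 4: F = 0.5 * 8.854e-6 * 7421 * 49 / 100
F = 0.016 uN


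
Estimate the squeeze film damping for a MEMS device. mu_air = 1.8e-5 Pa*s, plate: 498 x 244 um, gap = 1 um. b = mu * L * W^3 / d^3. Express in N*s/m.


Step 1: Convert to SI.
L = 498e-6 m, W = 244e-6 m, d = 1e-6 m
Step 2: W^3 = (244e-6)^3 = 1.45e-11 m^3
Step 3: d^3 = (1e-6)^3 = 1.00e-18 m^3
Step 4: b = 1.8e-5 * 498e-6 * 1.45e-11 / 1.00e-18
b = 1.30e-01 N*s/m


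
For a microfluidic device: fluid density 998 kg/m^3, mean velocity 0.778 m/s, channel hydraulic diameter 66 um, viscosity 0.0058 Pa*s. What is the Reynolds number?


Step 1: Convert Dh to meters: Dh = 66e-6 m
Step 2: Re = rho * v * Dh / mu
Re = 998 * 0.778 * 66e-6 / 0.0058
Re = 8.835


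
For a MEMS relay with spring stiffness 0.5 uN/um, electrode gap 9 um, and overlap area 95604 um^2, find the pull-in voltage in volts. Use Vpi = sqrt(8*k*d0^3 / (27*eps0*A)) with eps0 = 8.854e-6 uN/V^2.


Step 1: Compute numerator: 8 * k * d0^3 = 8 * 0.5 * 9^3 = 2916.0
Step 2: Compute denominator: 27 * eps0 * A = 27 * 8.854e-6 * 95604 = 22.854901
Step 3: Vpi = sqrt(2916.0 / 22.854901)
Vpi = 11.3 V


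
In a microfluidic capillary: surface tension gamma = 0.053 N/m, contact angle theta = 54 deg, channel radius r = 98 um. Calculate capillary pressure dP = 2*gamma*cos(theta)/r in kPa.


Step 1: cos(54 deg) = 0.5878
Step 2: Convert r to m: r = 98e-6 m
Step 3: dP = 2 * 0.053 * 0.5878 / 98e-6 = 635.8 Pa
Step 4: Convert Pa to kPa (divide by 1000).
dP = 0.64 kPa


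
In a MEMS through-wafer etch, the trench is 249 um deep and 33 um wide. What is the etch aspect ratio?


Step 1: AR = depth / width
Step 2: AR = 249 / 33
AR = 7.5


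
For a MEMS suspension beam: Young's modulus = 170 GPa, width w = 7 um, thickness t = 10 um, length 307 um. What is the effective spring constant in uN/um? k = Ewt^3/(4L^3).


Step 1: Convert E to consistent units (1 GPa = 1000 uN/um^2).
E = 170 GPa = 170000 uN/um^2
Step 2: Compute t^3 = 10^3 = 1000
Step 3: Compute L^3 = 307^3 = 28934443
Step 4: k = 170000 * 7 * 1000 / (4 * 28934443)
k = 10.2819 uN/um


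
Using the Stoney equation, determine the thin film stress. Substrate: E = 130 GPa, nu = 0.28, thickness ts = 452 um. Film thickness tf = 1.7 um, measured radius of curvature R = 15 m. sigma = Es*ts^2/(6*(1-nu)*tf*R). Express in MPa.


Step 1: Compute numerator: Es * ts^2 = 130 * 452^2 = 26559520 (GPa*um^2)
Step 2: Compute denominator (R in um): 6*(1-nu)*tf*R = 6*0.72*1.7*15e6 = 110160000.0 (um^2)
Step 3: sigma (GPa) = 26559520 / 110160000.0 = 2.41099e-01 GPa
Step 4: Convert to MPa (x1000): sigma = 241.1 MPa


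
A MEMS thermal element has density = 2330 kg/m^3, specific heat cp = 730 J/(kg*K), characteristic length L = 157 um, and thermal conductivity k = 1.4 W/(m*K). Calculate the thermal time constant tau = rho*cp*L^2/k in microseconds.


Step 1: Convert L to m: L = 157e-6 m
Step 2: L^2 = (157e-6)^2 = 2.4649e-08 m^2
Step 3: tau = 2330 * 730 * 2.4649e-08 / 1.4 = 2.994677436e-02 s
Step 4: Convert to microseconds (multiply by 1e6).
tau = 29946.774 us


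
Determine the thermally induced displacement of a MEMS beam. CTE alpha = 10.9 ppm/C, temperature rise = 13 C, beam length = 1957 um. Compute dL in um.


Step 1: Convert CTE: alpha = 10.9 ppm/C = 10.9e-6 /C
Step 2: dL = 10.9e-6 * 13 * 1957
dL = 0.2773 um


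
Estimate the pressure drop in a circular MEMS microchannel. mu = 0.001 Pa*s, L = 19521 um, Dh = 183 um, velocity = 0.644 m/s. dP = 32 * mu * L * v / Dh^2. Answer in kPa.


Step 1: Convert to SI: L = 19521e-6 m, Dh = 183e-6 m
Step 2: dP = 32 * 0.001 * 19521e-6 * 0.644 / (183e-6)^2
Step 3: dP = 12012.56 Pa
Step 4: Convert to kPa: dP = 12.01 kPa


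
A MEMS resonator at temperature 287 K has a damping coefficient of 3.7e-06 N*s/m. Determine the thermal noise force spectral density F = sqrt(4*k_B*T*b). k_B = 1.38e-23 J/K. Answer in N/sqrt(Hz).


Step 1: Compute 4 * k_B * T * b
= 4 * 1.38e-23 * 287 * 3.7e-06
= 5.8617e-26 N^2/Hz
Step 2: F_noise = sqrt(5.8617e-26)
F_noise = 2.42e-13 N/sqrt(Hz)


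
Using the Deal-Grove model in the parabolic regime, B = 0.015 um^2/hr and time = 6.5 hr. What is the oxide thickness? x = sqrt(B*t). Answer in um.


Step 1: Compute B*t = 0.015 * 6.5 = 0.0975
Step 2: x = sqrt(0.0975)
x = 0.312 um


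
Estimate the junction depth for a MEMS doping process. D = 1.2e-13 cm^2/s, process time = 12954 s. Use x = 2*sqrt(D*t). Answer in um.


Step 1: Compute D*t = 1.2e-13 * 12954 = 1.55448e-09 cm^2
Step 2: sqrt(D*t) = 3.9427e-05 cm
Step 3: x = 2 * 3.9427e-05 cm = 7.8854e-05 cm
Step 4: Convert to um (1 cm = 1e4 um): x = 0.789 um


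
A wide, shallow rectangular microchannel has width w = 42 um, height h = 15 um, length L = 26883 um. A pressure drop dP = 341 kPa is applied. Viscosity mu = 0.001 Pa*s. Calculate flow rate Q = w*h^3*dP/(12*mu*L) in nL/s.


Step 1: Convert all dimensions to SI (meters).
w = 42e-6 m, h = 15e-6 m, L = 26883e-6 m, dP = 341e3 Pa
Step 2: Q = w * h^3 * dP / (12 * mu * L)
Q = 42e-6 * (15e-6)^3 * 341e3 / (12 * 0.001 * 26883e-6) = 1.4983679e-10 m^3/s
Step 3: Convert Q from m^3/s to nL/s (1 m^3 = 1e12 nL, so multiply by 1e12).
Q = 149.837 nL/s


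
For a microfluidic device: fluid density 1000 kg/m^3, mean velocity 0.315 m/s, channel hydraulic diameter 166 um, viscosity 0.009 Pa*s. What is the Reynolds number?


Step 1: Convert Dh to meters: Dh = 166e-6 m
Step 2: Re = rho * v * Dh / mu
Re = 1000 * 0.315 * 166e-6 / 0.009
Re = 5.81


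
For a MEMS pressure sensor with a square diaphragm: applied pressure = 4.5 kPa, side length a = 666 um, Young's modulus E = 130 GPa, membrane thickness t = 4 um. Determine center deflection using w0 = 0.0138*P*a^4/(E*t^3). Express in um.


Step 1: Convert pressure to compatible units (E is in GPa, so P in GPa).
P = 4.5 kPa = 4.5e-6 GPa
Step 2: Compute numerator: 0.0138 * P * a^4.
a^4 = 666^4 = 196741925136
numerator = 0.0138 * 4.5e-6 * 196741925136 = 1.221767e+04
Step 3: Compute denominator: E * t^3 = 130 * 4^3 = 8320
Step 4: w0 = numerator / denominator = 1.221767e+04 / 8320 = 1.4685 um


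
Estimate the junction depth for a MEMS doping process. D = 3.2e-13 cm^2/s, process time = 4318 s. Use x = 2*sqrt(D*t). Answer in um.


Step 1: Compute D*t = 3.2e-13 * 4318 = 1.38176e-09 cm^2
Step 2: sqrt(D*t) = 3.7172e-05 cm
Step 3: x = 2 * 3.7172e-05 cm = 7.4344e-05 cm
Step 4: Convert to um (1 cm = 1e4 um): x = 0.743 um


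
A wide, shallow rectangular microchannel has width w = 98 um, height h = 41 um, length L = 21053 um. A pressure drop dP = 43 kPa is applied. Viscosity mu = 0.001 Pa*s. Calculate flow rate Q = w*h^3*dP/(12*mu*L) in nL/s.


Step 1: Convert all dimensions to SI (meters).
w = 98e-6 m, h = 41e-6 m, L = 21053e-6 m, dP = 43e3 Pa
Step 2: Q = w * h^3 * dP / (12 * mu * L)
Q = 98e-6 * (41e-6)^3 * 43e3 / (12 * 0.001 * 21053e-6) = 1.14961088e-09 m^3/s
Step 3: Convert Q from m^3/s to nL/s (1 m^3 = 1e12 nL, so multiply by 1e12).
Q = 1149.611 nL/s


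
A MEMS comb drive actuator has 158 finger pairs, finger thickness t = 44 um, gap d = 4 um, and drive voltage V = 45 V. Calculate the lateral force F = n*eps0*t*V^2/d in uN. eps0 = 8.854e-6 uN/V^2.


Step 1: Parameters: n=158, eps0=8.854e-6 uN/V^2, t=44 um, V=45 V, d=4 um
Step 2: V^2 = 2025
Step 3: F = 158 * 8.854e-6 * 44 * 2025 / 4
F = 31.161 uN


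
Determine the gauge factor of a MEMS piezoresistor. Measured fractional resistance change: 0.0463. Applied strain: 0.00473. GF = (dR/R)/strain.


Step 1: Identify values.
dR/R = 0.0463, strain = 0.00473
Step 2: GF = (dR/R) / strain = 0.0463 / 0.00473
GF = 9.8


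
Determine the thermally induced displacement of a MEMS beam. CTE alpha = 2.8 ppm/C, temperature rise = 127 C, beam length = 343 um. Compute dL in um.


Step 1: Convert CTE: alpha = 2.8 ppm/C = 2.8e-6 /C
Step 2: dL = 2.8e-6 * 127 * 343
dL = 0.122 um


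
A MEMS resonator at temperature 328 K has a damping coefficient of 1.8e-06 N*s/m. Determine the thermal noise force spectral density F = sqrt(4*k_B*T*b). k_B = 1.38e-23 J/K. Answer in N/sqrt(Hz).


Step 1: Compute 4 * k_B * T * b
= 4 * 1.38e-23 * 328 * 1.8e-06
= 3.2590e-26 N^2/Hz
Step 2: F_noise = sqrt(3.2590e-26)
F_noise = 1.81e-13 N/sqrt(Hz)


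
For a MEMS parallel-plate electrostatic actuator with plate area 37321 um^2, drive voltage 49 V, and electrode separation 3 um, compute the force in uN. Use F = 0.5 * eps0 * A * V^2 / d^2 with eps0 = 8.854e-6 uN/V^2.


Step 1: Identify parameters.
eps0 = 8.854e-6 uN/V^2, A = 37321 um^2, V = 49 V, d = 3 um
Step 2: Compute V^2 = 49^2 = 2401
Step 3: Compute d^2 = 3^2 = 9
Step 4: F = 0.5 * 8.854e-6 * 37321 * 2401 / 9
F = 44.077 uN


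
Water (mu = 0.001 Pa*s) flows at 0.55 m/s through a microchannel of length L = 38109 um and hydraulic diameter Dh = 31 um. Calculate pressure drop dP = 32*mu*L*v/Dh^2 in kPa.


Step 1: Convert to SI: L = 38109e-6 m, Dh = 31e-6 m
Step 2: dP = 32 * 0.001 * 38109e-6 * 0.55 / (31e-6)^2
Step 3: dP = 697937.98 Pa
Step 4: Convert to kPa: dP = 697.94 kPa


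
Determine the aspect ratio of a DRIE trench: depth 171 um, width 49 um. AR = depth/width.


Step 1: AR = depth / width
Step 2: AR = 171 / 49
AR = 3.5


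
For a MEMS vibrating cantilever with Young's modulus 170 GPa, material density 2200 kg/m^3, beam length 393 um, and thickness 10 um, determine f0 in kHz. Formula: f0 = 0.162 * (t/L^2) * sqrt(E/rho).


Step 1: Convert units to SI.
t_SI = 10e-6 m, L_SI = 393e-6 m
Step 2: Calculate sqrt(E/rho).
sqrt(170e9 / 2200) = 8790.49 m/s
Step 3: Compute f0.
f0 = 0.162 * 10e-6 / (393e-6)^2 * 8790.49 = 92202.6 Hz = 92.2 kHz


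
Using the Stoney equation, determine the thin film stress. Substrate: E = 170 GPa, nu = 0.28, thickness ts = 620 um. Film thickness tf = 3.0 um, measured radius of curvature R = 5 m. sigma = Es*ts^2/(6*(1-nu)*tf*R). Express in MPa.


Step 1: Compute numerator: Es * ts^2 = 170 * 620^2 = 65348000 (GPa*um^2)
Step 2: Compute denominator (R in um): 6*(1-nu)*tf*R = 6*0.72*3.0*5e6 = 64800000.0 (um^2)
Step 3: sigma (GPa) = 65348000 / 64800000.0 = 1.008457e+00 GPa
Step 4: Convert to MPa (x1000): sigma = 1008.5 MPa


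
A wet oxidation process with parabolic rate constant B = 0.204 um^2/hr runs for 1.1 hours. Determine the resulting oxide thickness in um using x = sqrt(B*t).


Step 1: Compute B*t = 0.204 * 1.1 = 0.2244
Step 2: x = sqrt(0.2244)
x = 0.474 um


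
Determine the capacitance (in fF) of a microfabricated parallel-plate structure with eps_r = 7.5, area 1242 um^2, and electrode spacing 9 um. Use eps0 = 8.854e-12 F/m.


Step 1: Convert area to m^2: A = 1242e-12 m^2
Step 2: Convert gap to m: d = 9e-6 m
Step 3: C = eps0 * eps_r * A / d
C = 8.854e-12 * 7.5 * 1242e-12 / 9e-6
Step 4: Convert to fF (multiply by 1e15).
C = 9.16 fF


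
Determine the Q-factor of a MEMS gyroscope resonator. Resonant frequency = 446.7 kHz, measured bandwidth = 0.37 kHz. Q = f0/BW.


Step 1: Q = f0 / bandwidth
Step 2: Q = 446.7 / 0.37
Q = 1207.3


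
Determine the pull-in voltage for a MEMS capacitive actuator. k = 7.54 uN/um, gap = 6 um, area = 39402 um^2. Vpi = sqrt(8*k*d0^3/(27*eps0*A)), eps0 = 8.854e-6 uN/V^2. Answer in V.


Step 1: Compute numerator: 8 * k * d0^3 = 8 * 7.54 * 6^3 = 13029.12
Step 2: Compute denominator: 27 * eps0 * A = 27 * 8.854e-6 * 39402 = 9.419363
Step 3: Vpi = sqrt(13029.12 / 9.419363)
Vpi = 37.19 V


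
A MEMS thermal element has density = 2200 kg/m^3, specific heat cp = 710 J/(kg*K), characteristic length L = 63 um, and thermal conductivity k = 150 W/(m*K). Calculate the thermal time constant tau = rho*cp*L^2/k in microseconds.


Step 1: Convert L to m: L = 63e-6 m
Step 2: L^2 = (63e-6)^2 = 3.969e-09 m^2
Step 3: tau = 2200 * 710 * 3.969e-09 / 150 = 4.133052e-05 s
Step 4: Convert to microseconds (multiply by 1e6).
tau = 41.331 us


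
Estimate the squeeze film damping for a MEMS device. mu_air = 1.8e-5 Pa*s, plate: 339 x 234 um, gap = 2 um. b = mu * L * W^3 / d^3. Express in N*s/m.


Step 1: Convert to SI.
L = 339e-6 m, W = 234e-6 m, d = 2e-6 m
Step 2: W^3 = (234e-6)^3 = 1.28e-11 m^3
Step 3: d^3 = (2e-6)^3 = 8.00e-18 m^3
Step 4: b = 1.8e-5 * 339e-6 * 1.28e-11 / 8.00e-18
b = 9.77e-03 N*s/m


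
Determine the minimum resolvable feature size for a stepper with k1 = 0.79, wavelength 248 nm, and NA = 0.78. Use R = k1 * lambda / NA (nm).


Step 1: Identify values: k1 = 0.79, lambda = 248 nm, NA = 0.78
Step 2: R = k1 * lambda / NA
R = 0.79 * 248 / 0.78
R = 251.2 nm


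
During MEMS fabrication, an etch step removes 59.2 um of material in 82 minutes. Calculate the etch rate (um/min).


Step 1: Etch rate = depth / time
Step 2: rate = 59.2 / 82
rate = 0.722 um/min


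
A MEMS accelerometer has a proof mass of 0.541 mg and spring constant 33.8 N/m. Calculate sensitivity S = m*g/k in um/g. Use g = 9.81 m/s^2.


Step 1: Convert mass: m = 0.541 mg = 5.41e-07 kg
Step 2: S = m * g / k = 5.41e-07 * 9.81 / 33.8
Step 3: S = 1.57e-07 m/g
Step 4: Convert to um/g: S = 0.157 um/g


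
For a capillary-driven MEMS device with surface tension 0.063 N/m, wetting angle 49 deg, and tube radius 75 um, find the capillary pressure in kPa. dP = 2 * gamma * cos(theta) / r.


Step 1: cos(49 deg) = 0.6561
Step 2: Convert r to m: r = 75e-6 m
Step 3: dP = 2 * 0.063 * 0.6561 / 75e-6 = 1102.2 Pa
Step 4: Convert Pa to kPa (divide by 1000).
dP = 1.1 kPa


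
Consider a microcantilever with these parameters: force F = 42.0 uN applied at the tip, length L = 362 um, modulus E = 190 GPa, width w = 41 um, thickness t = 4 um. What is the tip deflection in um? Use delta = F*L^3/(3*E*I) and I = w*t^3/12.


Step 1: Calculate the second moment of area.
I = w * t^3 / 12 = 41 * 4^3 / 12 = 218.6667 um^4
Step 2: Convert E to consistent units (1 GPa = 1000 uN/um^2).
E = 190 GPa = 190000 uN/um^2
Step 3: Calculate tip deflection.
delta = F * L^3 / (3 * E * I)
delta = 42.0 * 362^3 / (3 * 190000 * 218.6667)
delta = 15.9852 um


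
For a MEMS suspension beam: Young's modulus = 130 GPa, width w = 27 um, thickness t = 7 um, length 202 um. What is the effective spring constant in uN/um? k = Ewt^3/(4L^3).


Step 1: Convert E to consistent units (1 GPa = 1000 uN/um^2).
E = 130 GPa = 130000 uN/um^2
Step 2: Compute t^3 = 7^3 = 343
Step 3: Compute L^3 = 202^3 = 8242408
Step 4: k = 130000 * 27 * 343 / (4 * 8242408)
k = 36.5163 uN/um


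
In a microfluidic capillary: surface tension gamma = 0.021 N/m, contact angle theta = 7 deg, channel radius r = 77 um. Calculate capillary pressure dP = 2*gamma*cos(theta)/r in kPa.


Step 1: cos(7 deg) = 0.9925
Step 2: Convert r to m: r = 77e-6 m
Step 3: dP = 2 * 0.021 * 0.9925 / 77e-6 = 541.4 Pa
Step 4: Convert Pa to kPa (divide by 1000).
dP = 0.54 kPa


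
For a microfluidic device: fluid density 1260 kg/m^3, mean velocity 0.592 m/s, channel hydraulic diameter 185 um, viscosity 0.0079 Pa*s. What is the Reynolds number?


Step 1: Convert Dh to meters: Dh = 185e-6 m
Step 2: Re = rho * v * Dh / mu
Re = 1260 * 0.592 * 185e-6 / 0.0079
Re = 17.468


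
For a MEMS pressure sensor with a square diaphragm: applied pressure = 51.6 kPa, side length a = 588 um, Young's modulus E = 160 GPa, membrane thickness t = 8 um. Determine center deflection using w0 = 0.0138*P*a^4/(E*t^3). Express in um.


Step 1: Convert pressure to compatible units (E is in GPa, so P in GPa).
P = 51.6 kPa = 51.6e-6 GPa
Step 2: Compute numerator: 0.0138 * P * a^4.
a^4 = 588^4 = 119538913536
numerator = 0.0138 * 51.6e-6 * 119538913536 = 8.512127e+04
Step 3: Compute denominator: E * t^3 = 160 * 8^3 = 81920
Step 4: w0 = numerator / denominator = 8.512127e+04 / 81920 = 1.0391 um


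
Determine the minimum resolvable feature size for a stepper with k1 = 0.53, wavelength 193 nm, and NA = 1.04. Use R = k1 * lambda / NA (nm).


Step 1: Identify values: k1 = 0.53, lambda = 193 nm, NA = 1.04
Step 2: R = k1 * lambda / NA
R = 0.53 * 193 / 1.04
R = 98.4 nm


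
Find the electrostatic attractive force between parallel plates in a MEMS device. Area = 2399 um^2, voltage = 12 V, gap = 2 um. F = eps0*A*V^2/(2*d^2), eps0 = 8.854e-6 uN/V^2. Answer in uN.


Step 1: Identify parameters.
eps0 = 8.854e-6 uN/V^2, A = 2399 um^2, V = 12 V, d = 2 um
Step 2: Compute V^2 = 12^2 = 144
Step 3: Compute d^2 = 2^2 = 4
Step 4: F = 0.5 * 8.854e-6 * 2399 * 144 / 4
F = 0.382 uN


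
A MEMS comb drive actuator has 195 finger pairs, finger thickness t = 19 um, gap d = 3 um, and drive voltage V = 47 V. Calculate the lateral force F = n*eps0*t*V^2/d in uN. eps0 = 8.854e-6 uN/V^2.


Step 1: Parameters: n=195, eps0=8.854e-6 uN/V^2, t=19 um, V=47 V, d=3 um
Step 2: V^2 = 2209
Step 3: F = 195 * 8.854e-6 * 19 * 2209 / 3
F = 24.155 uN


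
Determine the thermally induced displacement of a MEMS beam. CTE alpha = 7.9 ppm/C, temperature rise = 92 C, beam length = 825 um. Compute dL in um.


Step 1: Convert CTE: alpha = 7.9 ppm/C = 7.9e-6 /C
Step 2: dL = 7.9e-6 * 92 * 825
dL = 0.5996 um


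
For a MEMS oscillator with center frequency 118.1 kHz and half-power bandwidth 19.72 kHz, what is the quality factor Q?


Step 1: Q = f0 / bandwidth
Step 2: Q = 118.1 / 19.72
Q = 6.0


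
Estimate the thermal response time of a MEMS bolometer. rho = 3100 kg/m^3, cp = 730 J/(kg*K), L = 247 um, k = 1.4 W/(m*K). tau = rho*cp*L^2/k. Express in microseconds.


Step 1: Convert L to m: L = 247e-6 m
Step 2: L^2 = (247e-6)^2 = 6.1009e-08 m^2
Step 3: tau = 3100 * 730 * 6.1009e-08 / 1.4 = 9.861669071e-02 s
Step 4: Convert to microseconds (multiply by 1e6).
tau = 98616.691 us


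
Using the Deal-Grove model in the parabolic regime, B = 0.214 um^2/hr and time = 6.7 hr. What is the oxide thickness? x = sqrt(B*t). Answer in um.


Step 1: Compute B*t = 0.214 * 6.7 = 1.4338
Step 2: x = sqrt(1.4338)
x = 1.197 um


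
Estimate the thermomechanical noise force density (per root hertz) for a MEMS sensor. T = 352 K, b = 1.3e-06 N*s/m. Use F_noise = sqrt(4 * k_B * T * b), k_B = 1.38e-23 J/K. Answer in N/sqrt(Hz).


Step 1: Compute 4 * k_B * T * b
= 4 * 1.38e-23 * 352 * 1.3e-06
= 2.5260e-26 N^2/Hz
Step 2: F_noise = sqrt(2.5260e-26)
F_noise = 1.59e-13 N/sqrt(Hz)


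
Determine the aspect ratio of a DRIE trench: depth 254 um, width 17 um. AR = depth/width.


Step 1: AR = depth / width
Step 2: AR = 254 / 17
AR = 14.9


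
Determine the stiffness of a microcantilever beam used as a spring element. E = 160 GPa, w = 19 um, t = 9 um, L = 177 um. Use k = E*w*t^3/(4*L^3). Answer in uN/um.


Step 1: Convert E to consistent units (1 GPa = 1000 uN/um^2).
E = 160 GPa = 160000 uN/um^2
Step 2: Compute t^3 = 9^3 = 729
Step 3: Compute L^3 = 177^3 = 5545233
Step 4: k = 160000 * 19 * 729 / (4 * 5545233)
k = 99.9128 uN/um


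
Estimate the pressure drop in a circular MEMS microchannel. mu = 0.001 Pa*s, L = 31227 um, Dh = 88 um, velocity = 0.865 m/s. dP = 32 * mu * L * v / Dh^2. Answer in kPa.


Step 1: Convert to SI: L = 31227e-6 m, Dh = 88e-6 m
Step 2: dP = 32 * 0.001 * 31227e-6 * 0.865 / (88e-6)^2
Step 3: dP = 111617.17 Pa
Step 4: Convert to kPa: dP = 111.62 kPa


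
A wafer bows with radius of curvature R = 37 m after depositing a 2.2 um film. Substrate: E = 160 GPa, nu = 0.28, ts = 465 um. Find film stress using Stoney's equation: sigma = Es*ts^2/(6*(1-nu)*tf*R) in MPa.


Step 1: Compute numerator: Es * ts^2 = 160 * 465^2 = 34596000 (GPa*um^2)
Step 2: Compute denominator (R in um): 6*(1-nu)*tf*R = 6*0.72*2.2*37e6 = 351648000.0 (um^2)
Step 3: sigma (GPa) = 34596000 / 351648000.0 = 9.8382e-02 GPa
Step 4: Convert to MPa (x1000): sigma = 98.4 MPa


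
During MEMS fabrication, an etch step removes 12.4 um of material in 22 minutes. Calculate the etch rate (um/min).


Step 1: Etch rate = depth / time
Step 2: rate = 12.4 / 22
rate = 0.564 um/min


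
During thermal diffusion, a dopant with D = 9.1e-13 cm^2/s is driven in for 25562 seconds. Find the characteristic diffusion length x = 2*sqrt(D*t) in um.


Step 1: Compute D*t = 9.1e-13 * 25562 = 2.326142e-08 cm^2
Step 2: sqrt(D*t) = 1.5252e-04 cm
Step 3: x = 2 * 1.5252e-04 cm = 3.0504e-04 cm
Step 4: Convert to um (1 cm = 1e4 um): x = 3.05 um


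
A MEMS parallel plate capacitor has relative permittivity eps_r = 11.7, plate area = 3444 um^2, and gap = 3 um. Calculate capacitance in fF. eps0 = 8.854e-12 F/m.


Step 1: Convert area to m^2: A = 3444e-12 m^2
Step 2: Convert gap to m: d = 3e-6 m
Step 3: C = eps0 * eps_r * A / d
C = 8.854e-12 * 11.7 * 3444e-12 / 3e-6
Step 4: Convert to fF (multiply by 1e15).
C = 118.92 fF


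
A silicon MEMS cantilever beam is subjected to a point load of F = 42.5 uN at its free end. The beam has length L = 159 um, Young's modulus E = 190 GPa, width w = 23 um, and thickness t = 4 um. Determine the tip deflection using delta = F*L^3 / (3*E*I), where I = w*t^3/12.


Step 1: Calculate the second moment of area.
I = w * t^3 / 12 = 23 * 4^3 / 12 = 122.6667 um^4
Step 2: Convert E to consistent units (1 GPa = 1000 uN/um^2).
E = 190 GPa = 190000 uN/um^2
Step 3: Calculate tip deflection.
delta = F * L^3 / (3 * E * I)
delta = 42.5 * 159^3 / (3 * 190000 * 122.6667)
delta = 2.4433 um


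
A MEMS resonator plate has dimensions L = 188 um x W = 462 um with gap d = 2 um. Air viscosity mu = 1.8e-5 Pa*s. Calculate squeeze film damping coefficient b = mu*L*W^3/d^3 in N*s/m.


Step 1: Convert to SI.
L = 188e-6 m, W = 462e-6 m, d = 2e-6 m
Step 2: W^3 = (462e-6)^3 = 9.86e-11 m^3
Step 3: d^3 = (2e-6)^3 = 8.00e-18 m^3
Step 4: b = 1.8e-5 * 188e-6 * 9.86e-11 / 8.00e-18
b = 4.17e-02 N*s/m


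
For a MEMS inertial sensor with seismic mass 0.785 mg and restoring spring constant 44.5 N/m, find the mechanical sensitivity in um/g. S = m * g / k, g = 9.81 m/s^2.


Step 1: Convert mass: m = 0.785 mg = 7.85e-07 kg
Step 2: S = m * g / k = 7.85e-07 * 9.81 / 44.5
Step 3: S = 1.73e-07 m/g
Step 4: Convert to um/g: S = 0.173 um/g


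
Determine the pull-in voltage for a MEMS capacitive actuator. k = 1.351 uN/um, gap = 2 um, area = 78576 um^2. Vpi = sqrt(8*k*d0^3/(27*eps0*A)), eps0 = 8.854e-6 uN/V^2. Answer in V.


Step 1: Compute numerator: 8 * k * d0^3 = 8 * 1.351 * 2^3 = 86.464
Step 2: Compute denominator: 27 * eps0 * A = 27 * 8.854e-6 * 78576 = 18.784221
Step 3: Vpi = sqrt(86.464 / 18.784221)
Vpi = 2.15 V


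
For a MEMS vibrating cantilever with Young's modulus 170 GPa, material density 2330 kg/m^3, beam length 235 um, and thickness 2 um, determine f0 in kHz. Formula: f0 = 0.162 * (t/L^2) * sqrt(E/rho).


Step 1: Convert units to SI.
t_SI = 2e-6 m, L_SI = 235e-6 m
Step 2: Calculate sqrt(E/rho).
sqrt(170e9 / 2330) = 8541.74 m/s
Step 3: Compute f0.
f0 = 0.162 * 2e-6 / (235e-6)^2 * 8541.74 = 50113.6 Hz = 50.11 kHz


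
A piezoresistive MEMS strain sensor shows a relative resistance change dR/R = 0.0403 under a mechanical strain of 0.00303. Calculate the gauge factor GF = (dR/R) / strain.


Step 1: Identify values.
dR/R = 0.0403, strain = 0.00303
Step 2: GF = (dR/R) / strain = 0.0403 / 0.00303
GF = 13.3


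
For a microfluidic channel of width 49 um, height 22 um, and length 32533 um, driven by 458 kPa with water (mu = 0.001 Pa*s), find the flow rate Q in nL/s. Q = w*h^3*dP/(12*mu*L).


Step 1: Convert all dimensions to SI (meters).
w = 49e-6 m, h = 22e-6 m, L = 32533e-6 m, dP = 458e3 Pa
Step 2: Q = w * h^3 * dP / (12 * mu * L)
Q = 49e-6 * (22e-6)^3 * 458e3 / (12 * 0.001 * 32533e-6) = 6.1210262e-10 m^3/s
Step 3: Convert Q from m^3/s to nL/s (1 m^3 = 1e12 nL, so multiply by 1e12).
Q = 612.103 nL/s


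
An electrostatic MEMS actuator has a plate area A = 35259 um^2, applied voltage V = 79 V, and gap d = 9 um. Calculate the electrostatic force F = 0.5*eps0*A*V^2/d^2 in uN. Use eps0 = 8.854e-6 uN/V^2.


Step 1: Identify parameters.
eps0 = 8.854e-6 uN/V^2, A = 35259 um^2, V = 79 V, d = 9 um
Step 2: Compute V^2 = 79^2 = 6241
Step 3: Compute d^2 = 9^2 = 81
Step 4: F = 0.5 * 8.854e-6 * 35259 * 6241 / 81
F = 12.027 uN


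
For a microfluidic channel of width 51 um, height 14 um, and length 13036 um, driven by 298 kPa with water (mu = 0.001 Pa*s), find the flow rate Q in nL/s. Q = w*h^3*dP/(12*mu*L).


Step 1: Convert all dimensions to SI (meters).
w = 51e-6 m, h = 14e-6 m, L = 13036e-6 m, dP = 298e3 Pa
Step 2: Q = w * h^3 * dP / (12 * mu * L)
Q = 51e-6 * (14e-6)^3 * 298e3 / (12 * 0.001 * 13036e-6) = 2.6659067e-10 m^3/s
Step 3: Convert Q from m^3/s to nL/s (1 m^3 = 1e12 nL, so multiply by 1e12).
Q = 266.591 nL/s


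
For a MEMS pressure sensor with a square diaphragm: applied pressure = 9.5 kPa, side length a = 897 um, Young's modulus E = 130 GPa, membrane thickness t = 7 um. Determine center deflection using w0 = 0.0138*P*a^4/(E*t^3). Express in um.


Step 1: Convert pressure to compatible units (E is in GPa, so P in GPa).
P = 9.5 kPa = 9.5e-6 GPa
Step 2: Compute numerator: 0.0138 * P * a^4.
a^4 = 897^4 = 647395642881
numerator = 0.0138 * 9.5e-6 * 647395642881 = 8.487357e+04
Step 3: Compute denominator: E * t^3 = 130 * 7^3 = 44590
Step 4: w0 = numerator / denominator = 8.487357e+04 / 44590 = 1.9034 um


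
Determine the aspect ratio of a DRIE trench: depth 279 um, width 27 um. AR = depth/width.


Step 1: AR = depth / width
Step 2: AR = 279 / 27
AR = 10.3


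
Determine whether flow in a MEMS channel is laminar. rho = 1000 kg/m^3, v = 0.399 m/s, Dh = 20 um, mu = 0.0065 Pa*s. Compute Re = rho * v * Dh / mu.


Step 1: Convert Dh to meters: Dh = 20e-6 m
Step 2: Re = rho * v * Dh / mu
Re = 1000 * 0.399 * 20e-6 / 0.0065
Re = 1.228
Since Re = 1.228 is below ~2300, the flow is laminar.


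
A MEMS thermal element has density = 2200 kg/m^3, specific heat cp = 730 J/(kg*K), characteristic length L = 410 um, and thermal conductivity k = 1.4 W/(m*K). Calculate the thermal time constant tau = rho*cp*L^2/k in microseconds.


Step 1: Convert L to m: L = 410e-6 m
Step 2: L^2 = (410e-6)^2 = 1.681e-07 m^2
Step 3: tau = 2200 * 730 * 1.681e-07 / 1.4 = 1.9283471429e-01 s
Step 4: Convert to microseconds (multiply by 1e6).
tau = 192834.714 us


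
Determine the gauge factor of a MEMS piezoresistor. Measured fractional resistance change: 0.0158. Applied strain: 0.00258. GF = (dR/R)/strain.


Step 1: Identify values.
dR/R = 0.0158, strain = 0.00258
Step 2: GF = (dR/R) / strain = 0.0158 / 0.00258
GF = 6.1


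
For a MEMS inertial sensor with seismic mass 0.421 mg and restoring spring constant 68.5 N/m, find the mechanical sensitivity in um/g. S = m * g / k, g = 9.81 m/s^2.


Step 1: Convert mass: m = 0.421 mg = 4.21e-07 kg
Step 2: S = m * g / k = 4.21e-07 * 9.81 / 68.5
Step 3: S = 6.03e-08 m/g
Step 4: Convert to um/g: S = 0.06 um/g


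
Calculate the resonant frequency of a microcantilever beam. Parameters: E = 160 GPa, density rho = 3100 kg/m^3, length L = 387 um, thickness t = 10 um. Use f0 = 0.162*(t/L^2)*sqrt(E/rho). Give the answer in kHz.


Step 1: Convert units to SI.
t_SI = 10e-6 m, L_SI = 387e-6 m
Step 2: Calculate sqrt(E/rho).
sqrt(160e9 / 3100) = 7184.21 m/s
Step 3: Compute f0.
f0 = 0.162 * 10e-6 / (387e-6)^2 * 7184.21 = 77709.1 Hz = 77.71 kHz


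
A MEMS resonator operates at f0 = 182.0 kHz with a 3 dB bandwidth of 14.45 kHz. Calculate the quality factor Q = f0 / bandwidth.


Step 1: Q = f0 / bandwidth
Step 2: Q = 182.0 / 14.45
Q = 12.6


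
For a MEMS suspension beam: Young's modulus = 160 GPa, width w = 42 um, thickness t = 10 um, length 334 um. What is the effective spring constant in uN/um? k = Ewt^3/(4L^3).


Step 1: Convert E to consistent units (1 GPa = 1000 uN/um^2).
E = 160 GPa = 160000 uN/um^2
Step 2: Compute t^3 = 10^3 = 1000
Step 3: Compute L^3 = 334^3 = 37259704
Step 4: k = 160000 * 42 * 1000 / (4 * 37259704)
k = 45.0889 uN/um


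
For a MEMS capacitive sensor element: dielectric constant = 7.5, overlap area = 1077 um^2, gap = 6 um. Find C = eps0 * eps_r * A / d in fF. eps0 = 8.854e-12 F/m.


Step 1: Convert area to m^2: A = 1077e-12 m^2
Step 2: Convert gap to m: d = 6e-6 m
Step 3: C = eps0 * eps_r * A / d
C = 8.854e-12 * 7.5 * 1077e-12 / 6e-6
Step 4: Convert to fF (multiply by 1e15).
C = 11.92 fF


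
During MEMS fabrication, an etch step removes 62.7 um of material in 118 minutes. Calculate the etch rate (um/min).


Step 1: Etch rate = depth / time
Step 2: rate = 62.7 / 118
rate = 0.531 um/min


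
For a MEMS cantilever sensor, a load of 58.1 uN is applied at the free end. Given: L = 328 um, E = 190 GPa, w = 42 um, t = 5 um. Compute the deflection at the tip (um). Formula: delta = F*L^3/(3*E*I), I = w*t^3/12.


Step 1: Calculate the second moment of area.
I = w * t^3 / 12 = 42 * 5^3 / 12 = 437.5 um^4
Step 2: Convert E to consistent units (1 GPa = 1000 uN/um^2).
E = 190 GPa = 190000 uN/um^2
Step 3: Calculate tip deflection.
delta = F * L^3 / (3 * E * I)
delta = 58.1 * 328^3 / (3 * 190000 * 437.5)
delta = 8.2214 um


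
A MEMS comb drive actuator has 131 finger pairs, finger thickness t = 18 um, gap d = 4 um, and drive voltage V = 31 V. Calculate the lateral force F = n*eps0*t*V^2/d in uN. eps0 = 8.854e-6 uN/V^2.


Step 1: Parameters: n=131, eps0=8.854e-6 uN/V^2, t=18 um, V=31 V, d=4 um
Step 2: V^2 = 961
Step 3: F = 131 * 8.854e-6 * 18 * 961 / 4
F = 5.016 uN


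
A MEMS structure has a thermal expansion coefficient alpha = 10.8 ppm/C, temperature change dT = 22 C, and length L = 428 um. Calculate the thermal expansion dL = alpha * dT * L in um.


Step 1: Convert CTE: alpha = 10.8 ppm/C = 10.8e-6 /C
Step 2: dL = 10.8e-6 * 22 * 428
dL = 0.1017 um


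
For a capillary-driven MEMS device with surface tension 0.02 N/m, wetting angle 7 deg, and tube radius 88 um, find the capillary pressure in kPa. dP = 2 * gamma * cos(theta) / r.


Step 1: cos(7 deg) = 0.9925
Step 2: Convert r to m: r = 88e-6 m
Step 3: dP = 2 * 0.02 * 0.9925 / 88e-6 = 451.1 Pa
Step 4: Convert Pa to kPa (divide by 1000).
dP = 0.45 kPa


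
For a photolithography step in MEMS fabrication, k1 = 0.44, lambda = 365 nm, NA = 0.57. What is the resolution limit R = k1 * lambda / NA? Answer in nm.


Step 1: Identify values: k1 = 0.44, lambda = 365 nm, NA = 0.57
Step 2: R = k1 * lambda / NA
R = 0.44 * 365 / 0.57
R = 281.8 nm


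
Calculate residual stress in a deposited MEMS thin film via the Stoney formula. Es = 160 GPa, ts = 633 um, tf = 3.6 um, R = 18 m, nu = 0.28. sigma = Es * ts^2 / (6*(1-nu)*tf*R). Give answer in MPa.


Step 1: Compute numerator: Es * ts^2 = 160 * 633^2 = 64110240 (GPa*um^2)
Step 2: Compute denominator (R in um): 6*(1-nu)*tf*R = 6*0.72*3.6*18e6 = 279936000.0 (um^2)
Step 3: sigma (GPa) = 64110240 / 279936000.0 = 2.29017e-01 GPa
Step 4: Convert to MPa (x1000): sigma = 229.0 MPa


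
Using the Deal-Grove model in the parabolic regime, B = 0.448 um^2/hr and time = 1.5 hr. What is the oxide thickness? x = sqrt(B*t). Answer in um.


Step 1: Compute B*t = 0.448 * 1.5 = 0.672
Step 2: x = sqrt(0.672)
x = 0.82 um


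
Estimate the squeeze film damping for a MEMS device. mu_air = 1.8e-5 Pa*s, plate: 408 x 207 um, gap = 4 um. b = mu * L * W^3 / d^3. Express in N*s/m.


Step 1: Convert to SI.
L = 408e-6 m, W = 207e-6 m, d = 4e-6 m
Step 2: W^3 = (207e-6)^3 = 8.87e-12 m^3
Step 3: d^3 = (4e-6)^3 = 6.40e-17 m^3
Step 4: b = 1.8e-5 * 408e-6 * 8.87e-12 / 6.40e-17
b = 1.02e-03 N*s/m
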